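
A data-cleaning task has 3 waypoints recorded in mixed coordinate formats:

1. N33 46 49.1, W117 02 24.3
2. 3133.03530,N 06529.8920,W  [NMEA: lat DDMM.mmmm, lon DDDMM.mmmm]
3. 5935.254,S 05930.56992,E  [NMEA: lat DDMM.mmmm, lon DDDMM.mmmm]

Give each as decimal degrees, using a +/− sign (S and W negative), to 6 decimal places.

1. 33.780306, -117.040083
2. 31.550588, -65.498200
3. -59.587567, 59.509499

Point 1:
  Latitude: 33 + 46/60 + 49.1/3600 = 33.7803056
  N → positive
  Longitude: 117° + 2/60 + 24.3/3600 = 117 + 0.033333 + 0.006750 = 117.0400833
  W → negative
Point 2:
  Latitude: degrees = first 2 digits = 31, minutes = 33.0353; 31 + 33.0353/60 = 31.5505883
  N ⇒ keep positive
  Longitude: split at 3 digits → 065° and 29.892′; 65 + 29.892/60 = 65.4982000
  W ⇒ negate
Point 3:
  Lat: degrees = first 2 digits = 59, minutes = 35.254; 59 + 35.254/60 = 59.5875667
  S → negative
  Longitude: degrees = first 3 digits = 59, minutes = 30.56992; 59 + 30.56992/60 = 59.5094987
  E → positive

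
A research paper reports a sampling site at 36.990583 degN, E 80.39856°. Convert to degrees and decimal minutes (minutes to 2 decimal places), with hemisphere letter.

36° 59.43′ N, 80° 23.91′ E

φ: fractional part 0.990583 → 59.4350 minutes
λ: minutes = (80.398560 − 80) × 60 = 23.9136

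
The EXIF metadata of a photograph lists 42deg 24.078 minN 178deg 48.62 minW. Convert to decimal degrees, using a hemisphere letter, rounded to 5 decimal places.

Lat: 24.078′ = 0.401300°; total 42.401300
λ: 178 + 48.62/60 = 178.810333

42.40130° N, 178.81033° W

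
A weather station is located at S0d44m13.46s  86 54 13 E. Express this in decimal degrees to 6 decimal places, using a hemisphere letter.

φ: 0° + 44/60 + 13.46/3600 = 0 + 0.733333 + 0.003739 = 0.7370722
Longitude: 54′ + 13″ = 54.21667′; 86 + 54.21667/60 = 86.9036111

0.737072° S, 86.903611° E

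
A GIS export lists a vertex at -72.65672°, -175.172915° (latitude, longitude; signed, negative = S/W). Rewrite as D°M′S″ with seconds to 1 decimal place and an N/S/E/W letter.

72°39′24.2″ S, 175°10′22.5″ W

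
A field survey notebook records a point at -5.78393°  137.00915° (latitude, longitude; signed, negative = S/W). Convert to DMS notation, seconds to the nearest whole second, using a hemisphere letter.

Latitude is negative → S; |value| = 5.783930
Lat: 0.783930° → 47.03580′; 0.03580 × 60 = 2.15″
λ: whole degrees 137; 0.54900′ → 0′ and 32.94″

5°47′2″ S, 137°00′33″ E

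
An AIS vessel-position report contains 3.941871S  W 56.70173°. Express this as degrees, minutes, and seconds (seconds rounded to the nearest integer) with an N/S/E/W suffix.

3°56′31″ S, 56°42′6″ W

Lat: 0.941871 × 60 = 56.51226′ → 56′, remainder × 60 = 30.74″
λ: 0.701730 × 60 = 42.10380′ → 42′, remainder × 60 = 6.23″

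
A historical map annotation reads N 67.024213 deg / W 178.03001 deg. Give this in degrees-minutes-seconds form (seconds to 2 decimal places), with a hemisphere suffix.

Lat: 0.024213 × 60 = 1.45278′ → 1′, remainder × 60 = 27.1668″
λ: 0.030010° → 1.80060′; 0.80060 × 60 = 48.0360″

67°01′27.17″ N, 178°01′48.04″ W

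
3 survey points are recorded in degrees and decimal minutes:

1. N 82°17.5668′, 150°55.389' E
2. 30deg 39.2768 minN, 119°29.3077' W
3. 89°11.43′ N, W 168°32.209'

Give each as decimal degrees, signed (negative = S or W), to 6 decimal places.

1. 82.292780, 150.923150
2. 30.654613, -119.488462
3. 89.190500, -168.536817

Point 1:
  φ: 17.5668′ = 0.292780°; total 82.2927800
  N → positive
  λ: 150 + 55.389/60 = 150.9231500
  E → positive
Point 2:
  Latitude: 39.2768′ = 0.654613°; total 30.6546133
  N ⇒ keep positive
  λ: 119 + 29.3077/60 = 119.4884617
  W ⇒ negate
Point 3:
  Latitude: 11.43′ = 0.190500°; total 89.1905000
  N → positive
  Longitude: 32.209′ = 0.536817°; total 168.5368167
  W → negative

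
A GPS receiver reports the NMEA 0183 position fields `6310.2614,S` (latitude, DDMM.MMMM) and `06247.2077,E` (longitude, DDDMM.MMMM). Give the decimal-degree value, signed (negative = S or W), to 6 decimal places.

φ: degrees = first 2 digits = 63, minutes = 10.2614; 63 + 10.2614/60 = 63.1710233
hemisphere S, so the sign is −
Lon: degrees = first 3 digits = 62, minutes = 47.2077; 62 + 47.2077/60 = 62.7867950
E ⇒ keep positive

-63.171023, 62.786795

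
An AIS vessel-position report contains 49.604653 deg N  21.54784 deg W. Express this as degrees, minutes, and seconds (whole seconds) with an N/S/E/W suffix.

49°36′17″ N, 21°32′52″ W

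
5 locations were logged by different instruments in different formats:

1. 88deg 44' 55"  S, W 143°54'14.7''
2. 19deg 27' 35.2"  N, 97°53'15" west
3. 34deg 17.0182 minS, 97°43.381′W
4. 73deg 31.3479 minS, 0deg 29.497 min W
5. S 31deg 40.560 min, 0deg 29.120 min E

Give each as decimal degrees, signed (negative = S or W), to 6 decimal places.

Point 1:
  Lat: 88 + 44/60 + 55/3600 = 88.7486111
  S ⇒ negate
  λ: 54′ + 14.7″ = 54.24500′; 143 + 54.24500/60 = 143.9040833
  W ⇒ negate
Point 2:
  Lat: 19 + 27/60 + 35.2/3600 = 19.4597778
  N ⇒ keep positive
  Longitude: 53′ + 15″ = 53.25000′; 97 + 53.25000/60 = 97.8875000
  W ⇒ negate
Point 3:
  φ: 34 + 17.0182/60 = 34.2836367
  S → negative
  Longitude: 97 + 43.381/60 = 97.7230167
  hemisphere W, so the sign is −
Point 4:
  Lat: 73 + 31.3479/60 = 73.5224650
  hemisphere S, so the sign is −
  Lon: 0 + 29.497/60 = 0.4916167
  W ⇒ negate
Point 5:
  Latitude: 40.56′ = 0.676000°; total 31.6760000
  S ⇒ negate
  Lon: 29.12′ = 0.485333°; total 0.4853333
  E ⇒ keep positive

1. -88.748611, -143.904083
2. 19.459778, -97.887500
3. -34.283637, -97.723017
4. -73.522465, -0.491617
5. -31.676000, 0.485333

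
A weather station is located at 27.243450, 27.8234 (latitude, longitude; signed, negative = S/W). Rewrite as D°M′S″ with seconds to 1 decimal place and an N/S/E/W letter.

27°14′36.4″ N, 27°49′24.2″ E

Lat: 0.243450° → 14.60700′; 0.60700 × 60 = 36.420″
Longitude: 0.823400° → 49.40400′; 0.40400 × 60 = 24.240″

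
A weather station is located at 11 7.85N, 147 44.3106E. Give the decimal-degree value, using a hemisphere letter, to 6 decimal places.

11.130833° N, 147.738510° E

Latitude: 7.85′ = 0.130833°; total 11.1308333
λ: 147 + 44.3106/60 = 147.7385100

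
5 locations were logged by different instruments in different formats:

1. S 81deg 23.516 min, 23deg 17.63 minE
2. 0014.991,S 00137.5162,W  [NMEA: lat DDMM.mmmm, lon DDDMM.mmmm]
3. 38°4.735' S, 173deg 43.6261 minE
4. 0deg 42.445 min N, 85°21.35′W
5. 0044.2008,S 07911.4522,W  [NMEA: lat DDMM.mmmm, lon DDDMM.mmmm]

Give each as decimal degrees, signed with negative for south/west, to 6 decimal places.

1. -81.391933, 23.293833
2. -0.249850, -1.625270
3. -38.078917, 173.727102
4. 0.707417, -85.355833
5. -0.736680, -79.190870

Point 1:
  Lat: 23.516′ = 0.391933°; total 81.3919333
  S → negative
  Longitude: 23 + 17.63/60 = 23.2938333
  E ⇒ keep positive
Point 2:
  Lat: split at 2 digits → 00° and 14.991′; 0 + 14.991/60 = 0.2498500
  S → negative
  λ: split at 3 digits → 001° and 37.5162′; 1 + 37.5162/60 = 1.6252700
  W → negative
Point 3:
  φ: 4.735′ = 0.078917°; total 38.0789167
  S ⇒ negate
  λ: 43.6261′ = 0.727102°; total 173.7271017
  E ⇒ keep positive
Point 4:
  Lat: 0 + 42.445/60 = 0.7074167
  N ⇒ keep positive
  λ: 21.35′ = 0.355833°; total 85.3558333
  W → negative
Point 5:
  φ: degrees = first 2 digits = 0, minutes = 44.2008; 0 + 44.2008/60 = 0.7366800
  S ⇒ negate
  λ: split at 3 digits → 079° and 11.4522′; 79 + 11.4522/60 = 79.1908700
  W ⇒ negate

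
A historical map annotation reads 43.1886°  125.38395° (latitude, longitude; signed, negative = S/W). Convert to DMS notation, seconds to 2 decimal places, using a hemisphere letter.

43°11′18.96″ N, 125°23′2.22″ E

φ: whole degrees 43; 11.31600′ → 11′ and 18.9600″
Longitude: 0.383950 × 60 = 23.03700′ → 23′, remainder × 60 = 2.2200″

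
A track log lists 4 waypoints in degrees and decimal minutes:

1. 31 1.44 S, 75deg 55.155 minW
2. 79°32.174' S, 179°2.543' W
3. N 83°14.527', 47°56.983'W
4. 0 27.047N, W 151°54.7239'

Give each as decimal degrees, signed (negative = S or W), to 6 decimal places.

1. -31.024000, -75.919250
2. -79.536233, -179.042383
3. 83.242117, -47.949717
4. 0.450783, -151.912065

Point 1:
  Latitude: 31 + 1.44/60 = 31.0240000
  hemisphere S, so the sign is −
  Lon: 75 + 55.155/60 = 75.9192500
  hemisphere W, so the sign is −
Point 2:
  Lat: 32.174′ = 0.536233°; total 79.5362333
  S ⇒ negate
  Longitude: 2.543′ = 0.042383°; total 179.0423833
  W → negative
Point 3:
  φ: 83 + 14.527/60 = 83.2421167
  N ⇒ keep positive
  Lon: 56.983′ = 0.949717°; total 47.9497167
  W → negative
Point 4:
  Lat: 27.047′ = 0.450783°; total 0.4507833
  N → positive
  Lon: 151 + 54.7239/60 = 151.9120650
  W → negative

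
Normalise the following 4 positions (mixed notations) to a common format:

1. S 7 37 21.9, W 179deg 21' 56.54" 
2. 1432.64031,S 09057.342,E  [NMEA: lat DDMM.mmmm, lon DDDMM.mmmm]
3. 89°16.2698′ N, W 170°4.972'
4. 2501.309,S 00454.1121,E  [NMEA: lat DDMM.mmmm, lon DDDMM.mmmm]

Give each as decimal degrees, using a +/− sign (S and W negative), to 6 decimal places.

Point 1:
  φ: 37′ + 21.9″ = 37.36500′; 7 + 37.36500/60 = 7.6227500
  hemisphere S, so the sign is −
  Lon: 179° + 21/60 + 56.54/3600 = 179 + 0.350000 + 0.015706 = 179.3657056
  W ⇒ negate
Point 2:
  Latitude: split at 2 digits → 14° and 32.64031′; 14 + 32.64031/60 = 14.5440052
  hemisphere S, so the sign is −
  Longitude: degrees = first 3 digits = 90, minutes = 57.342; 90 + 57.342/60 = 90.9557000
  E → positive
Point 3:
  Latitude: 89 + 16.2698/60 = 89.2711633
  N ⇒ keep positive
  Longitude: 170 + 4.972/60 = 170.0828667
  W → negative
Point 4:
  Latitude: degrees = first 2 digits = 25, minutes = 1.309; 25 + 1.309/60 = 25.0218167
  S → negative
  Lon: split at 3 digits → 004° and 54.1121′; 4 + 54.1121/60 = 4.9018683
  E ⇒ keep positive

1. -7.622750, -179.365706
2. -14.544005, 90.955700
3. 89.271163, -170.082867
4. -25.021817, 4.901868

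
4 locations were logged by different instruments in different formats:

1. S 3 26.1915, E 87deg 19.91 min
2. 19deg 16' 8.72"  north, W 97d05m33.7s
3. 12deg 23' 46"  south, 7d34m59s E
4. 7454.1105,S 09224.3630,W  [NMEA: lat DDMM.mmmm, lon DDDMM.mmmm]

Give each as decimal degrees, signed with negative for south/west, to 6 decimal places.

1. -3.436525, 87.331833
2. 19.269089, -97.092694
3. -12.396111, 7.583056
4. -74.901842, -92.406050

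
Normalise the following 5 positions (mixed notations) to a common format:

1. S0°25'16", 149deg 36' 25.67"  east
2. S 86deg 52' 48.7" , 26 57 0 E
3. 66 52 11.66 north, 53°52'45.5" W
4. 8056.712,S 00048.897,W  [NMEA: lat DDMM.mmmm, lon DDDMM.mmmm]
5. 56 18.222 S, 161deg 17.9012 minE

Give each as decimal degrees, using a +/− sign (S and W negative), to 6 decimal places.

Point 1:
  φ: 0° + 25/60 + 16/3600 = 0 + 0.416667 + 0.004444 = 0.4211111
  S ⇒ negate
  λ: 36′ + 25.67″ = 36.42783′; 149 + 36.42783/60 = 149.6071306
  E ⇒ keep positive
Point 2:
  Latitude: 52′ + 48.7″ = 52.81167′; 86 + 52.81167/60 = 86.8801944
  S ⇒ negate
  Longitude: 57′ + 0″ = 57.00000′; 26 + 57.00000/60 = 26.9500000
  E ⇒ keep positive
Point 3:
  Lat: 52′ + 11.66″ = 52.19433′; 66 + 52.19433/60 = 66.8699056
  N ⇒ keep positive
  λ: 53° + 52/60 + 45.5/3600 = 53 + 0.866667 + 0.012639 = 53.8793056
  W → negative
Point 4:
  Lat: split at 2 digits → 80° and 56.712′; 80 + 56.712/60 = 80.9452000
  S → negative
  Longitude: split at 3 digits → 000° and 48.897′; 0 + 48.897/60 = 0.8149500
  W ⇒ negate
Point 5:
  Latitude: 18.222′ = 0.303700°; total 56.3037000
  S ⇒ negate
  Lon: 17.9012′ = 0.298353°; total 161.2983533
  E ⇒ keep positive

1. -0.421111, 149.607131
2. -86.880194, 26.950000
3. 66.869906, -53.879306
4. -80.945200, -0.814950
5. -56.303700, 161.298353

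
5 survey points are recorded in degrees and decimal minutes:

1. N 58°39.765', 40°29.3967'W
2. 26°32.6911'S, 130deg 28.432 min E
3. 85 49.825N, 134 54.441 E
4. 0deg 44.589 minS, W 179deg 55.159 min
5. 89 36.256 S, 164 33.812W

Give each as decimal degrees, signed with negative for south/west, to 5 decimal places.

Point 1:
  Lat: 58 + 39.765/60 = 58.662750
  N ⇒ keep positive
  Lon: 29.3967′ = 0.489945°; total 40.489945
  W → negative
Point 2:
  Latitude: 32.6911′ = 0.544852°; total 26.544852
  S ⇒ negate
  λ: 28.432′ = 0.473867°; total 130.473867
  E → positive
Point 3:
  Lat: 49.825′ = 0.830417°; total 85.830417
  N ⇒ keep positive
  Lon: 54.441′ = 0.907350°; total 134.907350
  E ⇒ keep positive
Point 4:
  Lat: 0 + 44.589/60 = 0.743150
  hemisphere S, so the sign is −
  λ: 55.159′ = 0.919317°; total 179.919317
  W ⇒ negate
Point 5:
  Lat: 89 + 36.256/60 = 89.604267
  hemisphere S, so the sign is −
  Lon: 33.812′ = 0.563533°; total 164.563533
  W ⇒ negate

1. 58.66275, -40.48995
2. -26.54485, 130.47387
3. 85.83042, 134.90735
4. -0.74315, -179.91932
5. -89.60427, -164.56353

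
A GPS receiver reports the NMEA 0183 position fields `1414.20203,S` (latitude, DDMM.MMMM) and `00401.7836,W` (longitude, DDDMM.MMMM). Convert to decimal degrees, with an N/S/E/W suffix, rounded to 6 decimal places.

14.236701° S, 4.029727° W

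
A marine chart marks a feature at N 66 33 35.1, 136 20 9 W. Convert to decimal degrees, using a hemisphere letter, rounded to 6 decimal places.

66.559750° N, 136.335833° W

Lat: 33′ + 35.1″ = 33.58500′; 66 + 33.58500/60 = 66.5597500
Longitude: 20′ + 9″ = 20.15000′; 136 + 20.15000/60 = 136.3358333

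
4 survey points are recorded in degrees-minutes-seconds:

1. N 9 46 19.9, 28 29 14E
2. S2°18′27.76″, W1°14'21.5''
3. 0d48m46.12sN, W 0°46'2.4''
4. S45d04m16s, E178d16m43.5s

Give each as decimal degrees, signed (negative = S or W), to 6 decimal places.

1. 9.772194, 28.487222
2. -2.307711, -1.239306
3. 0.812811, -0.767333
4. -45.071111, 178.278750

Point 1:
  Lat: 9 + 46/60 + 19.9/3600 = 9.7721944
  N ⇒ keep positive
  Longitude: 28° + 29/60 + 14/3600 = 28 + 0.483333 + 0.003889 = 28.4872222
  E ⇒ keep positive
Point 2:
  Latitude: 18′ + 27.76″ = 18.46267′; 2 + 18.46267/60 = 2.3077111
  S ⇒ negate
  λ: 1 + 14/60 + 21.5/3600 = 1.2393056
  W → negative
Point 3:
  Lat: 48′ + 46.12″ = 48.76867′; 0 + 48.76867/60 = 0.8128111
  N → positive
  Longitude: 46′ + 2.4″ = 46.04000′; 0 + 46.04000/60 = 0.7673333
  hemisphere W, so the sign is −
Point 4:
  Latitude: 45° + 4/60 + 16/3600 = 45 + 0.066667 + 0.004444 = 45.0711111
  S ⇒ negate
  Lon: 16′ + 43.5″ = 16.72500′; 178 + 16.72500/60 = 178.2787500
  E → positive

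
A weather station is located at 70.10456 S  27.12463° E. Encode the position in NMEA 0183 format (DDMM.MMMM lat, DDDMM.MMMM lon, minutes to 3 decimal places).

Latitude: 70° + 0.104560 × 60 = 70° 6.27360′
Longitude: minutes = (27.124630 − 27) × 60 = 7.47780

7006.274,S / 02707.478,E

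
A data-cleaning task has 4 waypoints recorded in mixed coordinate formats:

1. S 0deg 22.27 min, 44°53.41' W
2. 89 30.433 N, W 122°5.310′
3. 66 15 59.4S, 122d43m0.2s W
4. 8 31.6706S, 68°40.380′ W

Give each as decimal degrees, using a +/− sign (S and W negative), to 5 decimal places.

1. -0.37117, -44.89017
2. 89.50722, -122.08850
3. -66.26650, -122.71672
4. -8.52784, -68.67300

Point 1:
  φ: 0 + 22.27/60 = 0.371167
  S ⇒ negate
  Lon: 44 + 53.41/60 = 44.890167
  hemisphere W, so the sign is −
Point 2:
  φ: 30.433′ = 0.507217°; total 89.507217
  N → positive
  λ: 122 + 5.31/60 = 122.088500
  W → negative
Point 3:
  Lat: 66 + 15/60 + 59.4/3600 = 66.266500
  S → negative
  λ: 43′ + 0.2″ = 43.00333′; 122 + 43.00333/60 = 122.716722
  W → negative
Point 4:
  φ: 8 + 31.6706/60 = 8.527843
  hemisphere S, so the sign is −
  Lon: 40.38′ = 0.673000°; total 68.673000
  hemisphere W, so the sign is −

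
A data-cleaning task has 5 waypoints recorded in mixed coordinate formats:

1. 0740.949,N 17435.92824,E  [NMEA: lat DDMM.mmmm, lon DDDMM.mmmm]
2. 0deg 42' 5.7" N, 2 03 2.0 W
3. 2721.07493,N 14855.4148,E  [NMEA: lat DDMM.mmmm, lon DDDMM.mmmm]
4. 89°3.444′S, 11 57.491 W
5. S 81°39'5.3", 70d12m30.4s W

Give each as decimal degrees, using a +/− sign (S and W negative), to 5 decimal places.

1. 7.68248, 174.59880
2. 0.70158, -2.05056
3. 27.35125, 148.92358
4. -89.05740, -11.95818
5. -81.65147, -70.20844

Point 1:
  Latitude: degrees = first 2 digits = 7, minutes = 40.949; 7 + 40.949/60 = 7.682483
  N → positive
  Lon: split at 3 digits → 174° and 35.92824′; 174 + 35.92824/60 = 174.598804
  E ⇒ keep positive
Point 2:
  φ: 0° + 42/60 + 5.7/3600 = 0 + 0.700000 + 0.001583 = 0.701583
  N → positive
  Lon: 2 + 3/60 + 2/3600 = 2.050556
  hemisphere W, so the sign is −
Point 3:
  Lat: degrees = first 2 digits = 27, minutes = 21.07493; 27 + 21.07493/60 = 27.351249
  N → positive
  Longitude: degrees = first 3 digits = 148, minutes = 55.4148; 148 + 55.4148/60 = 148.923580
  E ⇒ keep positive
Point 4:
  Lat: 3.444′ = 0.057400°; total 89.057400
  S → negative
  Longitude: 11 + 57.491/60 = 11.958183
  hemisphere W, so the sign is −
Point 5:
  Lat: 39′ + 5.3″ = 39.08833′; 81 + 39.08833/60 = 81.651472
  hemisphere S, so the sign is −
  λ: 12′ + 30.4″ = 12.50667′; 70 + 12.50667/60 = 70.208444
  W → negative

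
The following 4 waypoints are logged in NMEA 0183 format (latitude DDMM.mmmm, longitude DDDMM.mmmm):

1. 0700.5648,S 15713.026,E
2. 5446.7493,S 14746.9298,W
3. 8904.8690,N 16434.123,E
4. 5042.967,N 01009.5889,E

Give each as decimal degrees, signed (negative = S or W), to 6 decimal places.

1. -7.009413, 157.217100
2. -54.779155, -147.782163
3. 89.081150, 164.568717
4. 50.716117, 10.159815

Point 1:
  φ: split at 2 digits → 07° and 0.5648′; 7 + 0.5648/60 = 7.0094133
  S ⇒ negate
  Lon: split at 3 digits → 157° and 13.026′; 157 + 13.026/60 = 157.2171000
  E ⇒ keep positive
Point 2:
  Latitude: split at 2 digits → 54° and 46.7493′; 54 + 46.7493/60 = 54.7791550
  S ⇒ negate
  λ: split at 3 digits → 147° and 46.9298′; 147 + 46.9298/60 = 147.7821633
  hemisphere W, so the sign is −
Point 3:
  Latitude: degrees = first 2 digits = 89, minutes = 4.869; 89 + 4.869/60 = 89.0811500
  N ⇒ keep positive
  λ: split at 3 digits → 164° and 34.123′; 164 + 34.123/60 = 164.5687167
  E ⇒ keep positive
Point 4:
  Lat: split at 2 digits → 50° and 42.967′; 50 + 42.967/60 = 50.7161167
  N ⇒ keep positive
  Longitude: split at 3 digits → 010° and 9.5889′; 10 + 9.5889/60 = 10.1598150
  E → positive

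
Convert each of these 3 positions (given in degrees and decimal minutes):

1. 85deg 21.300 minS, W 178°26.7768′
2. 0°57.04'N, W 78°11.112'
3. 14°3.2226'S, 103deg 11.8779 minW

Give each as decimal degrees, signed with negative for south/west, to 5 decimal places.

Point 1:
  φ: 85 + 21.3/60 = 85.355000
  hemisphere S, so the sign is −
  Lon: 178 + 26.7768/60 = 178.446280
  hemisphere W, so the sign is −
Point 2:
  Latitude: 57.04′ = 0.950667°; total 0.950667
  N → positive
  λ: 11.112′ = 0.185200°; total 78.185200
  W ⇒ negate
Point 3:
  φ: 3.2226′ = 0.053710°; total 14.053710
  S → negative
  λ: 103 + 11.8779/60 = 103.197965
  W ⇒ negate

1. -85.35500, -178.44628
2. 0.95067, -78.18520
3. -14.05371, -103.19797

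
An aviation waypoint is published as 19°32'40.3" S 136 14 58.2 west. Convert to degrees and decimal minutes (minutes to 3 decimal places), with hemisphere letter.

19° 32.672′ S, 136° 14.970′ W

Lat: seconds/60 = 0.67167; minutes = 32 + 0.67167 = 32.67167
Lon: 14 + 58.2/60 = 14.97000′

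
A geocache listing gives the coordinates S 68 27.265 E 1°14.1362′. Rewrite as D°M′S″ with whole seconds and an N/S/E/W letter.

68°27′16″ S, 1°14′8″ E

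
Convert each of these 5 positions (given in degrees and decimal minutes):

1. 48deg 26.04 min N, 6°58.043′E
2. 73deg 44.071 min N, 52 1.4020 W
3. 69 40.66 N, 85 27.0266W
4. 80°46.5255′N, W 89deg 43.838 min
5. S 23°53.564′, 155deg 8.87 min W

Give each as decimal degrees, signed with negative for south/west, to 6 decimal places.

1. 48.434000, 6.967383
2. 73.734517, -52.023367
3. 69.677667, -85.450443
4. 80.775425, -89.730633
5. -23.892733, -155.147833

Point 1:
  Lat: 48 + 26.04/60 = 48.4340000
  N → positive
  Longitude: 58.043′ = 0.967383°; total 6.9673833
  E → positive
Point 2:
  φ: 73 + 44.071/60 = 73.7345167
  N ⇒ keep positive
  Lon: 1.402′ = 0.023367°; total 52.0233667
  W ⇒ negate
Point 3:
  φ: 69 + 40.66/60 = 69.6776667
  N → positive
  Lon: 27.0266′ = 0.450443°; total 85.4504433
  W ⇒ negate
Point 4:
  Latitude: 80 + 46.5255/60 = 80.7754250
  N ⇒ keep positive
  λ: 89 + 43.838/60 = 89.7306333
  W ⇒ negate
Point 5:
  Lat: 23 + 53.564/60 = 23.8927333
  hemisphere S, so the sign is −
  λ: 155 + 8.87/60 = 155.1478333
  W ⇒ negate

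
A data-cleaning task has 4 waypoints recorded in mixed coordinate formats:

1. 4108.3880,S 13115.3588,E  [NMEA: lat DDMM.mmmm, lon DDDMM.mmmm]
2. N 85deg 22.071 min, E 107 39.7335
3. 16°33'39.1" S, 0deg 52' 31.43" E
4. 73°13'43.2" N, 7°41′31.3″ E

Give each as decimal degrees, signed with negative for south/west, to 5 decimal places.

1. -41.13980, 131.25598
2. 85.36785, 107.66223
3. -16.56086, 0.87540
4. 73.22867, 7.69203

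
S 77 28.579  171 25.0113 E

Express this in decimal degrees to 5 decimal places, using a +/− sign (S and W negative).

Latitude: 28.579′ = 0.476317°; total 77.476317
hemisphere S, so the sign is −
Lon: 25.0113′ = 0.416855°; total 171.416855
E → positive

-77.47632, 171.41686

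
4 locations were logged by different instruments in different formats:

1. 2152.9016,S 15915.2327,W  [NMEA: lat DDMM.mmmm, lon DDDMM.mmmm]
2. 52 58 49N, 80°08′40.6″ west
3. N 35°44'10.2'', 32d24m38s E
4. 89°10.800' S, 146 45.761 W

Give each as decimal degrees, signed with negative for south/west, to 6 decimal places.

1. -21.881693, -159.253878
2. 52.980278, -80.144611
3. 35.736167, 32.410556
4. -89.180000, -146.762683

Point 1:
  φ: split at 2 digits → 21° and 52.9016′; 21 + 52.9016/60 = 21.8816933
  hemisphere S, so the sign is −
  Lon: split at 3 digits → 159° and 15.2327′; 159 + 15.2327/60 = 159.2538783
  W ⇒ negate
Point 2:
  Latitude: 52° + 58/60 + 49/3600 = 52 + 0.966667 + 0.013611 = 52.9802778
  N ⇒ keep positive
  Lon: 8′ + 40.6″ = 8.67667′; 80 + 8.67667/60 = 80.1446111
  W ⇒ negate
Point 3:
  Latitude: 35 + 44/60 + 10.2/3600 = 35.7361667
  N → positive
  Lon: 32° + 24/60 + 38/3600 = 32 + 0.400000 + 0.010556 = 32.4105556
  E → positive
Point 4:
  φ: 10.8′ = 0.180000°; total 89.1800000
  S → negative
  λ: 45.761′ = 0.762683°; total 146.7626833
  W ⇒ negate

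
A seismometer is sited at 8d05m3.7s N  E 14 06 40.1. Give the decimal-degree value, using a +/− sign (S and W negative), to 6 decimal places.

Latitude: 8° + 5/60 + 3.7/3600 = 8 + 0.083333 + 0.001028 = 8.0843611
N ⇒ keep positive
Longitude: 6′ + 40.1″ = 6.66833′; 14 + 6.66833/60 = 14.1111389
E → positive

8.084361, 14.111139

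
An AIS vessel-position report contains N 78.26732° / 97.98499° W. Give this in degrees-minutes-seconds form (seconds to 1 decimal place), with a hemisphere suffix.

78°16′2.4″ N, 97°59′6.0″ W

Lat: 0.267320° → 16.03920′; 0.03920 × 60 = 2.352″
Lon: 0.984990° → 59.09940′; 0.09940 × 60 = 5.964″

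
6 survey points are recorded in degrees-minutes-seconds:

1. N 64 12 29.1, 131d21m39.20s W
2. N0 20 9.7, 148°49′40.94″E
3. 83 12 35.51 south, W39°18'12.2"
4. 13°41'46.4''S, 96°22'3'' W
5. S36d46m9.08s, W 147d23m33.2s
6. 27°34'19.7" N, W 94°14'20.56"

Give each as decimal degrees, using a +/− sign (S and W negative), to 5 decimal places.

1. 64.20808, -131.36089
2. 0.33603, 148.82804
3. -83.20986, -39.30339
4. -13.69622, -96.36750
5. -36.76919, -147.39256
6. 27.57214, -94.23904

Point 1:
  Latitude: 64° + 12/60 + 29.1/3600 = 64 + 0.200000 + 0.008083 = 64.208083
  N ⇒ keep positive
  λ: 21′ + 39.2″ = 21.65333′; 131 + 21.65333/60 = 131.360889
  W → negative
Point 2:
  Lat: 0° + 20/60 + 9.7/3600 = 0 + 0.333333 + 0.002694 = 0.336028
  N → positive
  Lon: 148 + 49/60 + 40.94/3600 = 148.828039
  E ⇒ keep positive
Point 3:
  φ: 83 + 12/60 + 35.51/3600 = 83.209864
  hemisphere S, so the sign is −
  Longitude: 39 + 18/60 + 12.2/3600 = 39.303389
  hemisphere W, so the sign is −
Point 4:
  Lat: 41′ + 46.4″ = 41.77333′; 13 + 41.77333/60 = 13.696222
  S ⇒ negate
  Lon: 96° + 22/60 + 3/3600 = 96 + 0.366667 + 0.000833 = 96.367500
  W ⇒ negate
Point 5:
  φ: 36 + 46/60 + 9.08/3600 = 36.769189
  hemisphere S, so the sign is −
  Longitude: 147° + 23/60 + 33.2/3600 = 147 + 0.383333 + 0.009222 = 147.392556
  W ⇒ negate
Point 6:
  Latitude: 27° + 34/60 + 19.7/3600 = 27 + 0.566667 + 0.005472 = 27.572139
  N ⇒ keep positive
  Lon: 14′ + 20.56″ = 14.34267′; 94 + 14.34267/60 = 94.239044
  W → negative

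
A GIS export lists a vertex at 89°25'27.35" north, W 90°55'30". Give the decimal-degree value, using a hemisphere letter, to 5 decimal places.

Lat: 89° + 25/60 + 27.35/3600 = 89 + 0.416667 + 0.007597 = 89.424264
Longitude: 90 + 55/60 + 30/3600 = 90.925000

89.42426° N, 90.92500° W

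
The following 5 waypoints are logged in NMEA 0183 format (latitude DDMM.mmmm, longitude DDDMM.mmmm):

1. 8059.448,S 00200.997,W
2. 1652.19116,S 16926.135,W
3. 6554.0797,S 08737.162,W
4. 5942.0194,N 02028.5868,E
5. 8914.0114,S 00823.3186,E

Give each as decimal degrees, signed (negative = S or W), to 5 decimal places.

1. -80.99080, -2.01662
2. -16.86985, -169.43558
3. -65.90133, -87.61937
4. 59.70032, 20.47645
5. -89.23352, 8.38864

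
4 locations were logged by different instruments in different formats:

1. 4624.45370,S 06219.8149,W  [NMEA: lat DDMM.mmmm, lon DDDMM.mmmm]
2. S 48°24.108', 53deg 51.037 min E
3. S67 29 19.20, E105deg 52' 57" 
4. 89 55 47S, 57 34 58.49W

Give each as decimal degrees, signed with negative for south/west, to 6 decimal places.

1. -46.407562, -62.330248
2. -48.401800, 53.850617
3. -67.488667, 105.882500
4. -89.929722, -57.582914

Point 1:
  φ: degrees = first 2 digits = 46, minutes = 24.4537; 46 + 24.4537/60 = 46.4075617
  hemisphere S, so the sign is −
  Lon: degrees = first 3 digits = 62, minutes = 19.8149; 62 + 19.8149/60 = 62.3302483
  W → negative
Point 2:
  Latitude: 24.108′ = 0.401800°; total 48.4018000
  S ⇒ negate
  λ: 53 + 51.037/60 = 53.8506167
  E ⇒ keep positive
Point 3:
  Lat: 29′ + 19.2″ = 29.32000′; 67 + 29.32000/60 = 67.4886667
  S ⇒ negate
  Lon: 52′ + 57″ = 52.95000′; 105 + 52.95000/60 = 105.8825000
  E ⇒ keep positive
Point 4:
  Latitude: 89 + 55/60 + 47/3600 = 89.9297222
  S → negative
  λ: 57 + 34/60 + 58.49/3600 = 57.5829139
  hemisphere W, so the sign is −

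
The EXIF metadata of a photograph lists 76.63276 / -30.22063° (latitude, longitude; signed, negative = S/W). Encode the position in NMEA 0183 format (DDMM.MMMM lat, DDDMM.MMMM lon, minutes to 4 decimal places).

7637.9656,N / 03013.2378,W

φ: minutes = (76.632760 − 76) × 60 = 37.965600
Longitude is negative → W; |value| = 30.220630
Longitude: minutes = (30.220630 − 30) × 60 = 13.237800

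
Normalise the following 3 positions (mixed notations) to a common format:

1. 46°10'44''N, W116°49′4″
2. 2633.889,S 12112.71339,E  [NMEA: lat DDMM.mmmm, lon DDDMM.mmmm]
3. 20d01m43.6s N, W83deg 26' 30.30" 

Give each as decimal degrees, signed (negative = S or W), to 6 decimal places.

1. 46.178889, -116.817778
2. -26.564817, 121.211890
3. 20.028778, -83.441750

Point 1:
  Latitude: 46° + 10/60 + 44/3600 = 46 + 0.166667 + 0.012222 = 46.1788889
  N ⇒ keep positive
  Longitude: 116 + 49/60 + 4/3600 = 116.8177778
  hemisphere W, so the sign is −
Point 2:
  Latitude: split at 2 digits → 26° and 33.889′; 26 + 33.889/60 = 26.5648167
  hemisphere S, so the sign is −
  λ: degrees = first 3 digits = 121, minutes = 12.71339; 121 + 12.71339/60 = 121.2118898
  E ⇒ keep positive
Point 3:
  Lat: 20° + 1/60 + 43.6/3600 = 20 + 0.016667 + 0.012111 = 20.0287778
  N ⇒ keep positive
  Lon: 83 + 26/60 + 30.3/3600 = 83.4417500
  W ⇒ negate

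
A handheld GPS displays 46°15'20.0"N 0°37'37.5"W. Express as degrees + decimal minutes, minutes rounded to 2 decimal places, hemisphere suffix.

46° 15.33′ N, 0° 37.63′ W

φ: 15 + 20/60 = 15.3333′
Lon: 37 + 37.5/60 = 37.6250′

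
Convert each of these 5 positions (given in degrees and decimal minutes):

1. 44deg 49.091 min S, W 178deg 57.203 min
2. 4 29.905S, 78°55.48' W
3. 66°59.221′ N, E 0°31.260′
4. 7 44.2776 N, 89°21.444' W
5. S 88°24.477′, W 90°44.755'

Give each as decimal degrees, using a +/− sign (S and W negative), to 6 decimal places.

Point 1:
  Latitude: 49.091′ = 0.818183°; total 44.8181833
  hemisphere S, so the sign is −
  Lon: 178 + 57.203/60 = 178.9533833
  hemisphere W, so the sign is −
Point 2:
  Lat: 29.905′ = 0.498417°; total 4.4984167
  hemisphere S, so the sign is −
  Longitude: 78 + 55.48/60 = 78.9246667
  W → negative
Point 3:
  Lat: 66 + 59.221/60 = 66.9870167
  N ⇒ keep positive
  λ: 31.26′ = 0.521000°; total 0.5210000
  E → positive
Point 4:
  Lat: 7 + 44.2776/60 = 7.7379600
  N → positive
  Lon: 89 + 21.444/60 = 89.3574000
  hemisphere W, so the sign is −
Point 5:
  Lat: 24.477′ = 0.407950°; total 88.4079500
  S ⇒ negate
  λ: 44.755′ = 0.745917°; total 90.7459167
  hemisphere W, so the sign is −

1. -44.818183, -178.953383
2. -4.498417, -78.924667
3. 66.987017, 0.521000
4. 7.737960, -89.357400
5. -88.407950, -90.745917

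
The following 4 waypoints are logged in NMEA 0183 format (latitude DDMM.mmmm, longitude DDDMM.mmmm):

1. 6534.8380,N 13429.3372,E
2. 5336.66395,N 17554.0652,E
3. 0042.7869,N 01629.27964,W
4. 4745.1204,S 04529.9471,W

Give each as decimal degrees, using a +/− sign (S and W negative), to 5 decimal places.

1. 65.58063, 134.48895
2. 53.61107, 175.90109
3. 0.71312, -16.48799
4. -47.75201, -45.49912

Point 1:
  φ: degrees = first 2 digits = 65, minutes = 34.838; 65 + 34.838/60 = 65.580633
  N → positive
  Lon: split at 3 digits → 134° and 29.3372′; 134 + 29.3372/60 = 134.488953
  E ⇒ keep positive
Point 2:
  Latitude: split at 2 digits → 53° and 36.66395′; 53 + 36.66395/60 = 53.611066
  N → positive
  Lon: split at 3 digits → 175° and 54.0652′; 175 + 54.0652/60 = 175.901087
  E ⇒ keep positive
Point 3:
  φ: degrees = first 2 digits = 0, minutes = 42.7869; 0 + 42.7869/60 = 0.713115
  N → positive
  Longitude: degrees = first 3 digits = 16, minutes = 29.27964; 16 + 29.27964/60 = 16.487994
  W → negative
Point 4:
  Latitude: degrees = first 2 digits = 47, minutes = 45.1204; 47 + 45.1204/60 = 47.752007
  hemisphere S, so the sign is −
  Lon: degrees = first 3 digits = 45, minutes = 29.9471; 45 + 29.9471/60 = 45.499118
  hemisphere W, so the sign is −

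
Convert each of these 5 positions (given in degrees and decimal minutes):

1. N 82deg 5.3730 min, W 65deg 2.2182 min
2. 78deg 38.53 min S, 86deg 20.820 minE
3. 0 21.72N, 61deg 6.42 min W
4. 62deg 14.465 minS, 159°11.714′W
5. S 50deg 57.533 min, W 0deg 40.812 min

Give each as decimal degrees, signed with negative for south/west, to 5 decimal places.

Point 1:
  Lat: 5.373′ = 0.089550°; total 82.089550
  N → positive
  λ: 2.2182′ = 0.036970°; total 65.036970
  W ⇒ negate
Point 2:
  Lat: 78 + 38.53/60 = 78.642167
  hemisphere S, so the sign is −
  Lon: 86 + 20.82/60 = 86.347000
  E → positive
Point 3:
  φ: 0 + 21.72/60 = 0.362000
  N → positive
  Lon: 61 + 6.42/60 = 61.107000
  W → negative
Point 4:
  Lat: 14.465′ = 0.241083°; total 62.241083
  hemisphere S, so the sign is −
  Longitude: 11.714′ = 0.195233°; total 159.195233
  W → negative
Point 5:
  φ: 57.533′ = 0.958883°; total 50.958883
  hemisphere S, so the sign is −
  Lon: 0 + 40.812/60 = 0.680200
  hemisphere W, so the sign is −

1. 82.08955, -65.03697
2. -78.64217, 86.34700
3. 0.36200, -61.10700
4. -62.24108, -159.19523
5. -50.95888, -0.68020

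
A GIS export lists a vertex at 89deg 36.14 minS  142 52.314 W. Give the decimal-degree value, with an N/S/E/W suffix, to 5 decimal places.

89.60233° S, 142.87190° W

Lat: 89 + 36.14/60 = 89.602333
Lon: 142 + 52.314/60 = 142.871900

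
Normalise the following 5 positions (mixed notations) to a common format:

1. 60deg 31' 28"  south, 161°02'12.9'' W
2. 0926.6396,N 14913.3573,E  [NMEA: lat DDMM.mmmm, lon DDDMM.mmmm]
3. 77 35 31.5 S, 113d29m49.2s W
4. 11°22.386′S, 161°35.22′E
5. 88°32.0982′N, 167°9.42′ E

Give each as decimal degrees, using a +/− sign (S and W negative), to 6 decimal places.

1. -60.524444, -161.036917
2. 9.443993, 149.222622
3. -77.592083, -113.497000
4. -11.373100, 161.587000
5. 88.534970, 167.157000

Point 1:
  Lat: 60° + 31/60 + 28/3600 = 60 + 0.516667 + 0.007778 = 60.5244444
  hemisphere S, so the sign is −
  Lon: 161 + 2/60 + 12.9/3600 = 161.0369167
  hemisphere W, so the sign is −
Point 2:
  Latitude: degrees = first 2 digits = 9, minutes = 26.6396; 9 + 26.6396/60 = 9.4439933
  N ⇒ keep positive
  λ: split at 3 digits → 149° and 13.3573′; 149 + 13.3573/60 = 149.2226217
  E ⇒ keep positive
Point 3:
  φ: 35′ + 31.5″ = 35.52500′; 77 + 35.52500/60 = 77.5920833
  hemisphere S, so the sign is −
  λ: 113° + 29/60 + 49.2/3600 = 113 + 0.483333 + 0.013667 = 113.4970000
  hemisphere W, so the sign is −
Point 4:
  Lat: 22.386′ = 0.373100°; total 11.3731000
  hemisphere S, so the sign is −
  λ: 35.22′ = 0.587000°; total 161.5870000
  E ⇒ keep positive
Point 5:
  Latitude: 88 + 32.0982/60 = 88.5349700
  N → positive
  Longitude: 167 + 9.42/60 = 167.1570000
  E → positive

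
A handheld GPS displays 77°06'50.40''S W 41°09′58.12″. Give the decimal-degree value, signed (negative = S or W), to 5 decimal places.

Lat: 77° + 6/60 + 50.4/3600 = 77 + 0.100000 + 0.014000 = 77.114000
S ⇒ negate
Lon: 41 + 9/60 + 58.12/3600 = 41.166144
W ⇒ negate

-77.11400, -41.16614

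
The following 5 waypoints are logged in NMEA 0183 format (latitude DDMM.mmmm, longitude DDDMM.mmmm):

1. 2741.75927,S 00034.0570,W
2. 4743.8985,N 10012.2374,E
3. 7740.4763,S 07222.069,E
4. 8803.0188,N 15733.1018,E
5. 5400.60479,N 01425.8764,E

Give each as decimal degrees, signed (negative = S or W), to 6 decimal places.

Point 1:
  φ: degrees = first 2 digits = 27, minutes = 41.75927; 27 + 41.75927/60 = 27.6959878
  S → negative
  Lon: split at 3 digits → 000° and 34.057′; 0 + 34.057/60 = 0.5676167
  W → negative
Point 2:
  φ: degrees = first 2 digits = 47, minutes = 43.8985; 47 + 43.8985/60 = 47.7316417
  N → positive
  Lon: degrees = first 3 digits = 100, minutes = 12.2374; 100 + 12.2374/60 = 100.2039567
  E → positive
Point 3:
  Latitude: split at 2 digits → 77° and 40.4763′; 77 + 40.4763/60 = 77.6746050
  S → negative
  Lon: degrees = first 3 digits = 72, minutes = 22.069; 72 + 22.069/60 = 72.3678167
  E ⇒ keep positive
Point 4:
  Lat: degrees = first 2 digits = 88, minutes = 3.0188; 88 + 3.0188/60 = 88.0503133
  N → positive
  Lon: split at 3 digits → 157° and 33.1018′; 157 + 33.1018/60 = 157.5516967
  E → positive
Point 5:
  φ: split at 2 digits → 54° and 0.60479′; 54 + 0.60479/60 = 54.0100798
  N → positive
  Lon: split at 3 digits → 014° and 25.8764′; 14 + 25.8764/60 = 14.4312733
  E ⇒ keep positive

1. -27.695988, -0.567617
2. 47.731642, 100.203957
3. -77.674605, 72.367817
4. 88.050313, 157.551697
5. 54.010080, 14.431273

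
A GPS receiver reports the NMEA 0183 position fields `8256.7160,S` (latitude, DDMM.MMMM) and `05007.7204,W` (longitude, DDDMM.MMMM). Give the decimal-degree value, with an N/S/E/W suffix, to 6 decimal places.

82.945267° S, 50.128673° W

Latitude: split at 2 digits → 82° and 56.716′; 82 + 56.716/60 = 82.9452667
λ: split at 3 digits → 050° and 7.7204′; 50 + 7.7204/60 = 50.1286733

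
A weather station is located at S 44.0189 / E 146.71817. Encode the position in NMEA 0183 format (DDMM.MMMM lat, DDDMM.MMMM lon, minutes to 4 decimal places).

4401.1340,S / 14643.0902,E

Latitude: minutes = (44.018900 − 44) × 60 = 1.134000
Longitude: minutes = (146.718170 − 146) × 60 = 43.090200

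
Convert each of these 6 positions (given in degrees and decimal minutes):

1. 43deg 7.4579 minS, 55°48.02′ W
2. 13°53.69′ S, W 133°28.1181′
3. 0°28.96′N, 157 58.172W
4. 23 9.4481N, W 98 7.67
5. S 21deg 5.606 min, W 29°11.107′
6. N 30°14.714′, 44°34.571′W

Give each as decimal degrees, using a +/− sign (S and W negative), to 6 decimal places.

Point 1:
  Lat: 7.4579′ = 0.124298°; total 43.1242983
  hemisphere S, so the sign is −
  Lon: 55 + 48.02/60 = 55.8003333
  W → negative
Point 2:
  φ: 13 + 53.69/60 = 13.8948333
  S ⇒ negate
  Lon: 28.1181′ = 0.468635°; total 133.4686350
  W ⇒ negate
Point 3:
  Lat: 0 + 28.96/60 = 0.4826667
  N ⇒ keep positive
  λ: 58.172′ = 0.969533°; total 157.9695333
  hemisphere W, so the sign is −
Point 4:
  φ: 23 + 9.4481/60 = 23.1574683
  N → positive
  Lon: 7.67′ = 0.127833°; total 98.1278333
  W ⇒ negate
Point 5:
  Lat: 21 + 5.606/60 = 21.0934333
  S ⇒ negate
  λ: 29 + 11.107/60 = 29.1851167
  W ⇒ negate
Point 6:
  Latitude: 30 + 14.714/60 = 30.2452333
  N ⇒ keep positive
  Lon: 44 + 34.571/60 = 44.5761833
  W ⇒ negate

1. -43.124298, -55.800333
2. -13.894833, -133.468635
3. 0.482667, -157.969533
4. 23.157468, -98.127833
5. -21.093433, -29.185117
6. 30.245233, -44.576183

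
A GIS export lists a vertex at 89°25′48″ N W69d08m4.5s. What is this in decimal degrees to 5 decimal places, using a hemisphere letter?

89.43000° N, 69.13458° W

Latitude: 89° + 25/60 + 48/3600 = 89 + 0.416667 + 0.013333 = 89.430000
Lon: 69° + 8/60 + 4.5/3600 = 69 + 0.133333 + 0.001250 = 69.134583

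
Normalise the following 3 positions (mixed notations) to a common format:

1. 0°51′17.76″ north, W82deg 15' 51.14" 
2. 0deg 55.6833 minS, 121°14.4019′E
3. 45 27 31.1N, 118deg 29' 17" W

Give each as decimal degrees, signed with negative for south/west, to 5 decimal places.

1. 0.85493, -82.26421
2. -0.92806, 121.24003
3. 45.45864, -118.48806

Point 1:
  Latitude: 0 + 51/60 + 17.76/3600 = 0.854933
  N ⇒ keep positive
  Longitude: 82° + 15/60 + 51.14/3600 = 82 + 0.250000 + 0.014206 = 82.264206
  hemisphere W, so the sign is −
Point 2:
  Latitude: 0 + 55.6833/60 = 0.928055
  hemisphere S, so the sign is −
  λ: 121 + 14.4019/60 = 121.240032
  E → positive
Point 3:
  Lat: 45 + 27/60 + 31.1/3600 = 45.458639
  N → positive
  Longitude: 118° + 29/60 + 17/3600 = 118 + 0.483333 + 0.004722 = 118.488056
  W → negative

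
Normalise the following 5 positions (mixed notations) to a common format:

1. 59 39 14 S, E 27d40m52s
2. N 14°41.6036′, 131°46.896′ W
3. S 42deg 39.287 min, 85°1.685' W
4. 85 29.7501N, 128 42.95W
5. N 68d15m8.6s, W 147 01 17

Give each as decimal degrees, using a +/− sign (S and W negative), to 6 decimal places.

Point 1:
  Latitude: 59° + 39/60 + 14/3600 = 59 + 0.650000 + 0.003889 = 59.6538889
  S → negative
  Longitude: 27 + 40/60 + 52/3600 = 27.6811111
  E ⇒ keep positive
Point 2:
  Latitude: 41.6036′ = 0.693393°; total 14.6933933
  N ⇒ keep positive
  Longitude: 46.896′ = 0.781600°; total 131.7816000
  hemisphere W, so the sign is −
Point 3:
  Lat: 39.287′ = 0.654783°; total 42.6547833
  S → negative
  Lon: 1.685′ = 0.028083°; total 85.0280833
  W ⇒ negate
Point 4:
  Latitude: 29.7501′ = 0.495835°; total 85.4958350
  N ⇒ keep positive
  λ: 42.95′ = 0.715833°; total 128.7158333
  W → negative
Point 5:
  φ: 68° + 15/60 + 8.6/3600 = 68 + 0.250000 + 0.002389 = 68.2523889
  N ⇒ keep positive
  Longitude: 147° + 1/60 + 17/3600 = 147 + 0.016667 + 0.004722 = 147.0213889
  W ⇒ negate

1. -59.653889, 27.681111
2. 14.693393, -131.781600
3. -42.654783, -85.028083
4. 85.495835, -128.715833
5. 68.252389, -147.021389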